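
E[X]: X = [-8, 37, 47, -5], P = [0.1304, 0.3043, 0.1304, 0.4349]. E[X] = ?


E[X] = -8*0.1304 + 37*0.3043 + 47*0.1304 - 5*0.4349
= -1.0432 + 11.2591 + 6.1288 - 2.1745
= 14.1702

E[X] = 14.1702


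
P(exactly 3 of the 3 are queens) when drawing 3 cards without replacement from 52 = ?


Hypergeometric: P(X=3) = C(4,3)·C(48,0) / C(52,3)
= 4 × 1 / 22100
= 4/22100 = 0.0002

P = 0.0002


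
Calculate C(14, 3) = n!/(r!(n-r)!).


C(14,3) = 14!/(3! × 11!)
= 87178291200/(6 × 39916800)
= 364

C(14,3) = 364


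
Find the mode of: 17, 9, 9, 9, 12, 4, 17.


Frequencies: 4:1, 9:3, 12:1, 17:2
Max frequency = 3
Mode = 9

Mode = 9


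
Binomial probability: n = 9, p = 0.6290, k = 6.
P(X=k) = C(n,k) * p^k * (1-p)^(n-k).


C(9,6) = 84
p^6 = 0.061930
(1-p)^3 = 0.051065
P = 84 * 0.061930 * 0.051065 = 0.2656

P(X=6) = 0.2656


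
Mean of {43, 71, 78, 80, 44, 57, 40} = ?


Sum = 43 + 71 + 78 + 80 + 44 + 57 + 40 = 413
n = 7
Mean = 413/7 = 59.0000

Mean = 59.0000


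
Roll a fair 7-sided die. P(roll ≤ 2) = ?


Favorable outcomes (roll ≤ 2): 2
Total outcomes = 7
P = 2/7 = 0.2857

P = 0.2857


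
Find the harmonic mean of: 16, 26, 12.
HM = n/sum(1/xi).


Sum of reciprocals = 1/16 + 1/26 + 1/12 = 0.184295
HM = 3/0.184295 = 16.2783

HM = 16.2783


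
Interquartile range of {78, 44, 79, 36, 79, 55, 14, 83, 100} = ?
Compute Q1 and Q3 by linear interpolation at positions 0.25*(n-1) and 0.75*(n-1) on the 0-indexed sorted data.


Sorted: 14, 36, 44, 55, 78, 79, 79, 83, 100
Q1 (25th %ile) = 44.0000
Q3 (75th %ile) = 79.0000
IQR = 79.0000 - 44.0000 = 35.0000

IQR = 35.0000


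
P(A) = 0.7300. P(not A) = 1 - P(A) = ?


P(not A) = 1 - 0.7300 = 0.2700

P(not A) = 0.2700


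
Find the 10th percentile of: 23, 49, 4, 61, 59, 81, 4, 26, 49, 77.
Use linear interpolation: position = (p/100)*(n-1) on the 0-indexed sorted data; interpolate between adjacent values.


Sorted: 4, 4, 23, 26, 49, 49, 59, 61, 77, 81
n = 10
Index = 10/100 * 9 = 0.9000
Lower = data[0] = 4, Upper = data[1] = 4
P10 = 4 + 0.9000*(0) = 4.0000

P10 = 4.0000


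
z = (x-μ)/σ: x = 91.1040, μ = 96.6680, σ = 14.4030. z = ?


z = (91.1040 - 96.6680)/14.4030
= -5.5640/14.4030
= -0.3863

z = -0.3863


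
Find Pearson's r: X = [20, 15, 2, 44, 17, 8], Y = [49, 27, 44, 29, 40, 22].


Mean X = 17.6667, Mean Y = 35.1667
SD X = 13.199327, SD Y = 9.753917
Cov = -20.444444
r = -20.444444/(13.199327*9.753917) = -0.1588

r = -0.1588


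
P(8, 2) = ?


P(8,2) = 8!/6!
= 40320/720
= 56

P(8,2) = 56


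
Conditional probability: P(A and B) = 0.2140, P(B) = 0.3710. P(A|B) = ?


P(A|B) = 0.2140/0.3710 = 0.5768

P(A|B) = 0.5768


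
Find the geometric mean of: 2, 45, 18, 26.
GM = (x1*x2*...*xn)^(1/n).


Product = 2 × 45 × 18 × 26 = 42120
GM = 42120^(1/4) = 14.3259

GM = 14.3259


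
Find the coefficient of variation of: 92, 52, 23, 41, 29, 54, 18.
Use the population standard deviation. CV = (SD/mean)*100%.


Mean = 44.1429
SD = 23.3570
CV = (23.3570/44.1429)*100 = 52.9124%

CV = 52.9124%


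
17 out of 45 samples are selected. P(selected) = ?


P = 17/45 = 0.3778

P = 0.3778


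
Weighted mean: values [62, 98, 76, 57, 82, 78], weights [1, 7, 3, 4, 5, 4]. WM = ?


Numerator = 62*1 + 98*7 + 76*3 + 57*4 + 82*5 + 78*4 = 1926
Denominator = 1 + 7 + 3 + 4 + 5 + 4 = 24
WM = 1926/24 = 80.2500

WM = 80.2500


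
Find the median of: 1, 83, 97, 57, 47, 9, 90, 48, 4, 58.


Sorted: 1, 4, 9, 47, 48, 57, 58, 83, 90, 97
n = 10 (even)
Middle values: 48 and 57
Median = (48+57)/2 = 52.5000

Median = 52.5000


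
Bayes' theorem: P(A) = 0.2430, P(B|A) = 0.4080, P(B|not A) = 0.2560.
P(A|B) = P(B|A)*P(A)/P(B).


P(B) = P(B|A)*P(A) + P(B|A')*P(A')
= 0.4080*0.2430 + 0.2560*0.7570
= 0.099144 + 0.193792 = 0.292936
P(A|B) = 0.099144/0.292936 = 0.3384

P(A|B) = 0.3384


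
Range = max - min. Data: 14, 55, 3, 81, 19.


Max = 81, Min = 3
Range = 81 - 3 = 78

Range = 78


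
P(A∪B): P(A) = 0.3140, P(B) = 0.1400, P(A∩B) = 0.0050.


P(A∪B) = 0.3140 + 0.1400 - 0.0050
= 0.4540 - 0.0050
= 0.4490

P(A∪B) = 0.4490


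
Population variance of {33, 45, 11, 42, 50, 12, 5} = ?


Mean = 28.2857
Squared deviations: 22.2245, 279.3673, 298.7959, 188.0816, 471.5102, 265.2245, 542.2245
Sum = 2067.4286
Variance = 2067.4286/7 = 295.3469

Variance = 295.3469


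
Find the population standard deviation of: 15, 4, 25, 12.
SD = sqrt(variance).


Mean = 14.0000
Variance = 56.5000
SD = sqrt(56.5000) = 7.5166

SD = 7.5166


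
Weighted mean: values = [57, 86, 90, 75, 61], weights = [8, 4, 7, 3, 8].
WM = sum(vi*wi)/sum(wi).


Numerator = 57*8 + 86*4 + 90*7 + 75*3 + 61*8 = 2143
Denominator = 8 + 4 + 7 + 3 + 8 = 30
WM = 2143/30 = 71.4333

WM = 71.4333


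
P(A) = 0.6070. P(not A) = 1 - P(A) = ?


P(not A) = 1 - 0.6070 = 0.3930

P(not A) = 0.3930


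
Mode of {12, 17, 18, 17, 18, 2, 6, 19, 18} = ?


Frequencies: 2:1, 6:1, 12:1, 17:2, 18:3, 19:1
Max frequency = 3
Mode = 18

Mode = 18


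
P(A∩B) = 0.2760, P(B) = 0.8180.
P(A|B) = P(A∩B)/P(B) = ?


P(A|B) = 0.2760/0.8180 = 0.3374

P(A|B) = 0.3374


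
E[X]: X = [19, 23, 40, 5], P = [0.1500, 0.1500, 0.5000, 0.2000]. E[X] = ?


E[X] = 19*0.1500 + 23*0.1500 + 40*0.5000 + 5*0.2000
= 2.8500 + 3.4500 + 20.0000 + 1.0000
= 27.3000

E[X] = 27.3000


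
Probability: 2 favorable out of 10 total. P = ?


P = 2/10 = 0.2000

P = 0.2000


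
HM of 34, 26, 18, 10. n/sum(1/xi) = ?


Sum of reciprocals = 1/34 + 1/26 + 1/18 + 1/10 = 0.223429
HM = 4/0.223429 = 17.9028

HM = 17.9028


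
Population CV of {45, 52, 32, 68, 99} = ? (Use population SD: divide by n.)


Mean = 59.2000
SD = 23.0426
CV = (23.0426/59.2000)*100 = 38.9233%

CV = 38.9233%


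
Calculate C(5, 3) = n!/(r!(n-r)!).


C(5,3) = 5!/(3! × 2!)
= 120/(6 × 2)
= 10

C(5,3) = 10


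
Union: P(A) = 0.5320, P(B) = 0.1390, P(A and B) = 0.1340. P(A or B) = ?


P(A∪B) = 0.5320 + 0.1390 - 0.1340
= 0.6710 - 0.1340
= 0.5370

P(A∪B) = 0.5370


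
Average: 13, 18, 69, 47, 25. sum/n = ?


Sum = 13 + 18 + 69 + 47 + 25 = 172
n = 5
Mean = 172/5 = 34.4000

Mean = 34.4000


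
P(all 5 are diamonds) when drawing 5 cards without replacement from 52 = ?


P(all diamonds) = (13/52) × (12/51) × (11/50) × (10/49) × (9/48)
= 0.0005

P = 0.0005


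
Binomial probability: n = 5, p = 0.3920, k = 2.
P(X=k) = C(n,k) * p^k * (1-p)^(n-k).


C(5,2) = 10
p^2 = 0.153664
(1-p)^3 = 0.224756
P = 10 * 0.153664 * 0.224756 = 0.3454

P(X=2) = 0.3454


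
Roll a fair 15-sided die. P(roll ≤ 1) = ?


Favorable outcomes (roll ≤ 1): 1
Total outcomes = 15
P = 1/15 = 0.0667

P = 0.0667


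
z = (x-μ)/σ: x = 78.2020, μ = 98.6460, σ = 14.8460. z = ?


z = (78.2020 - 98.6460)/14.8460
= -20.4440/14.8460
= -1.3771

z = -1.3771


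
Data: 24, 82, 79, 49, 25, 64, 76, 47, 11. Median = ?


Sorted: 11, 24, 25, 47, 49, 64, 76, 79, 82
n = 9 (odd)
Middle value = 49

Median = 49


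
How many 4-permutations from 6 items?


P(6,4) = 6!/2!
= 720/2
= 360

P(6,4) = 360


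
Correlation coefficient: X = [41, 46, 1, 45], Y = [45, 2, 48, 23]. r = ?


Mean X = 33.2500, Mean Y = 29.5000
SD X = 18.713297, SD Y = 18.580904
Cov = -225.875000
r = -225.875000/(18.713297*18.580904) = -0.6496

r = -0.6496


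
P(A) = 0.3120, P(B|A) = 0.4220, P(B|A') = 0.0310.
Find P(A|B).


P(B) = P(B|A)*P(A) + P(B|A')*P(A')
= 0.4220*0.3120 + 0.0310*0.6880
= 0.131664 + 0.021328 = 0.152992
P(A|B) = 0.131664/0.152992 = 0.8606

P(A|B) = 0.8606


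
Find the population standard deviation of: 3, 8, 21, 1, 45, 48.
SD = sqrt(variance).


Mean = 21.0000
Variance = 366.3333
SD = sqrt(366.3333) = 19.1398

SD = 19.1398


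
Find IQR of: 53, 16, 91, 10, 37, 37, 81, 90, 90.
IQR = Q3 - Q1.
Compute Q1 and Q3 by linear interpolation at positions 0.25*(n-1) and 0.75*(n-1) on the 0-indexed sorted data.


Sorted: 10, 16, 37, 37, 53, 81, 90, 90, 91
Q1 (25th %ile) = 37.0000
Q3 (75th %ile) = 90.0000
IQR = 90.0000 - 37.0000 = 53.0000

IQR = 53.0000


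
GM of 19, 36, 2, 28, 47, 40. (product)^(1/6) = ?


Product = 19 × 36 × 2 × 28 × 47 × 40 = 72011520
GM = 72011520^(1/6) = 20.3970

GM = 20.3970


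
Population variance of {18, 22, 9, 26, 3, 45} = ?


Mean = 20.5000
Squared deviations: 6.2500, 2.2500, 132.2500, 30.2500, 306.2500, 600.2500
Sum = 1077.5000
Variance = 1077.5000/6 = 179.5833

Variance = 179.5833


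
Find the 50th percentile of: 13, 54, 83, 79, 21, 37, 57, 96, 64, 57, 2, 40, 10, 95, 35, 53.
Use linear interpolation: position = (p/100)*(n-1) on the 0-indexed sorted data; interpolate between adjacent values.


Sorted: 2, 10, 13, 21, 35, 37, 40, 53, 54, 57, 57, 64, 79, 83, 95, 96
n = 16
Index = 50/100 * 15 = 7.5000
Lower = data[7] = 53, Upper = data[8] = 54
P50 = 53 + 0.5000*(1) = 53.5000

P50 = 53.5000


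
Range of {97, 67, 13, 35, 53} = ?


Max = 97, Min = 13
Range = 97 - 13 = 84

Range = 84


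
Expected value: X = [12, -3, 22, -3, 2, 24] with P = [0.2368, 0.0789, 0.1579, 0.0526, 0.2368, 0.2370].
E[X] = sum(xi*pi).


E[X] = 12*0.2368 - 3*0.0789 + 22*0.1579 - 3*0.0526 + 2*0.2368 + 24*0.2370
= 2.8416 - 0.2367 + 3.4738 - 0.1578 + 0.4736 + 5.6880
= 12.0825

E[X] = 12.0825


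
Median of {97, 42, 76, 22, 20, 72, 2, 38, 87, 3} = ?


Sorted: 2, 3, 20, 22, 38, 42, 72, 76, 87, 97
n = 10 (even)
Middle values: 38 and 42
Median = (38+42)/2 = 40.0000

Median = 40.0000


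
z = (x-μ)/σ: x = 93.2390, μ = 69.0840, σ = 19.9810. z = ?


z = (93.2390 - 69.0840)/19.9810
= 24.1550/19.9810
= 1.2089

z = 1.2089


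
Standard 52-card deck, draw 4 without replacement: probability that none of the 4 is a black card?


P(no black cards) = (26/52) × (25/51) × (24/50) × (23/49)
= 0.0552

P = 0.0552


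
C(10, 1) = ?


C(10,1) = 10!/(1! × 9!)
= 3628800/(1 × 362880)
= 10

C(10,1) = 10


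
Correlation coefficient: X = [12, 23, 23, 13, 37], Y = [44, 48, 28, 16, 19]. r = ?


Mean X = 21.6000, Mean Y = 31.0000
SD X = 9.024411, SD Y = 12.930584
Cov = -32.200000
r = -32.200000/(9.024411*12.930584) = -0.2759

r = -0.2759


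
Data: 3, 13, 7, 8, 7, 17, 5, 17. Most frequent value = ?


Frequencies: 3:1, 5:1, 7:2, 8:1, 13:1, 17:2
Max frequency = 2
Mode = 7, 17

Mode = 7, 17


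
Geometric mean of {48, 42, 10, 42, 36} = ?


Product = 48 × 42 × 10 × 42 × 36 = 30481920
GM = 30481920^(1/5) = 31.3912

GM = 31.3912


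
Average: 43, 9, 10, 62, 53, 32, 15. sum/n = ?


Sum = 43 + 9 + 10 + 62 + 53 + 32 + 15 = 224
n = 7
Mean = 224/7 = 32.0000

Mean = 32.0000


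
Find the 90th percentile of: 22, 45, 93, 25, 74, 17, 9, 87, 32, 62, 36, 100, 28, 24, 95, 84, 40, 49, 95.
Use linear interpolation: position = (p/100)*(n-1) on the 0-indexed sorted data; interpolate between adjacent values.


Sorted: 9, 17, 22, 24, 25, 28, 32, 36, 40, 45, 49, 62, 74, 84, 87, 93, 95, 95, 100
n = 19
Index = 90/100 * 18 = 16.2000
Lower = data[16] = 95, Upper = data[17] = 95
P90 = 95 + 0.2000*(0) = 95.0000

P90 = 95.0000


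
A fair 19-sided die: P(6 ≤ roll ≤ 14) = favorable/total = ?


Favorable outcomes (6 ≤ roll ≤ 14): 9
Total outcomes = 19
P = 9/19 = 0.4737

P = 0.4737


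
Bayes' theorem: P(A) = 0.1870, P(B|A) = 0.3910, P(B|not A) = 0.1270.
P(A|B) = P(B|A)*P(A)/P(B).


P(B) = P(B|A)*P(A) + P(B|A')*P(A')
= 0.3910*0.1870 + 0.1270*0.8130
= 0.073117 + 0.103251 = 0.176368
P(A|B) = 0.073117/0.176368 = 0.4146

P(A|B) = 0.4146


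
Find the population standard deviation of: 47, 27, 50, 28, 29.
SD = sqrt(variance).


Mean = 36.2000
Variance = 102.1600
SD = sqrt(102.1600) = 10.1074

SD = 10.1074


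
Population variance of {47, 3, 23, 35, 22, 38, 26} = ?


Mean = 27.7143
Squared deviations: 371.9388, 610.7959, 22.2245, 53.0816, 32.6531, 105.7959, 2.9388
Sum = 1199.4286
Variance = 1199.4286/7 = 171.3469

Variance = 171.3469


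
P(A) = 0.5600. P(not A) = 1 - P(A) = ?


P(not A) = 1 - 0.5600 = 0.4400

P(not A) = 0.4400


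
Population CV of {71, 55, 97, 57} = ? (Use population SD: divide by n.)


Mean = 70.0000
SD = 16.7631
CV = (16.7631/70.0000)*100 = 23.9472%

CV = 23.9472%


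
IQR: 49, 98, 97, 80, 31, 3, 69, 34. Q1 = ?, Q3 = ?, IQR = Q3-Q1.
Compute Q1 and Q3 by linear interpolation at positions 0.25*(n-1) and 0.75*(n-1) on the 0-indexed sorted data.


Sorted: 3, 31, 34, 49, 69, 80, 97, 98
Q1 (25th %ile) = 33.2500
Q3 (75th %ile) = 84.2500
IQR = 84.2500 - 33.2500 = 51.0000

IQR = 51.0000


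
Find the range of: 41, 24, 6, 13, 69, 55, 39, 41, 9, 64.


Max = 69, Min = 6
Range = 69 - 6 = 63

Range = 63


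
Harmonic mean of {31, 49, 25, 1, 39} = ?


Sum of reciprocals = 1/31 + 1/49 + 1/25 + 1/1 + 1/39 = 1.118307
HM = 5/1.118307 = 4.4710

HM = 4.4710


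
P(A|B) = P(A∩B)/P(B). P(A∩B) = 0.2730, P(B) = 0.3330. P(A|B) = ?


P(A|B) = 0.2730/0.3330 = 0.8198

P(A|B) = 0.8198


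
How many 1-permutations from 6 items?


P(6,1) = 6!/5!
= 720/120
= 6

P(6,1) = 6


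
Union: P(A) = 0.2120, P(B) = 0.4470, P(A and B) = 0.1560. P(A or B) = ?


P(A∪B) = 0.2120 + 0.4470 - 0.1560
= 0.6590 - 0.1560
= 0.5030

P(A∪B) = 0.5030


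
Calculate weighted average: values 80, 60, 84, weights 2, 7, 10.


Numerator = 80*2 + 60*7 + 84*10 = 1420
Denominator = 2 + 7 + 10 = 19
WM = 1420/19 = 74.7368

WM = 74.7368


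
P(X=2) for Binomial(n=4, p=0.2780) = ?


C(4,2) = 6
p^2 = 0.077284
(1-p)^2 = 0.521284
P = 6 * 0.077284 * 0.521284 = 0.2417

P(X=2) = 0.2417


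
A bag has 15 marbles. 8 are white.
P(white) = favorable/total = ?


P = 8/15 = 0.5333

P = 0.5333


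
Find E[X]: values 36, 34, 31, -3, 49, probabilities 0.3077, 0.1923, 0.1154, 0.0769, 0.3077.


E[X] = 36*0.3077 + 34*0.1923 + 31*0.1154 - 3*0.0769 + 49*0.3077
= 11.0772 + 6.5382 + 3.5774 - 0.2307 + 15.0773
= 36.0394

E[X] = 36.0394


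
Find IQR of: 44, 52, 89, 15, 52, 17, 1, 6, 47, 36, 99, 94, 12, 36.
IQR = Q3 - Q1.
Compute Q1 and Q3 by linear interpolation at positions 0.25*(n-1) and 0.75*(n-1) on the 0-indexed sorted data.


Sorted: 1, 6, 12, 15, 17, 36, 36, 44, 47, 52, 52, 89, 94, 99
Q1 (25th %ile) = 15.5000
Q3 (75th %ile) = 52.0000
IQR = 52.0000 - 15.5000 = 36.5000

IQR = 36.5000


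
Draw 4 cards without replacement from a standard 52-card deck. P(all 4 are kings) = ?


P(all kings) = (4/52) × (3/51) × (2/50) × (1/49)
= 3.6938e-06

P = 3.6938e-06


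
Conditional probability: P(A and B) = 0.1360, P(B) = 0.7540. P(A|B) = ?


P(A|B) = 0.1360/0.7540 = 0.1804

P(A|B) = 0.1804


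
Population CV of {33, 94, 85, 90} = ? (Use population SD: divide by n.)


Mean = 75.5000
SD = 24.7437
CV = (24.7437/75.5000)*100 = 32.7731%

CV = 32.7731%


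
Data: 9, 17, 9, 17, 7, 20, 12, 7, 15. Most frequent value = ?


Frequencies: 7:2, 9:2, 12:1, 15:1, 17:2, 20:1
Max frequency = 2
Mode = 7, 9, 17

Mode = 7, 9, 17


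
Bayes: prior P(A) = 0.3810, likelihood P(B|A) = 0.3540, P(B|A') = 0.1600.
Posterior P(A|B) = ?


P(B) = P(B|A)*P(A) + P(B|A')*P(A')
= 0.3540*0.3810 + 0.1600*0.6190
= 0.134874 + 0.099040 = 0.233914
P(A|B) = 0.134874/0.233914 = 0.5766

P(A|B) = 0.5766


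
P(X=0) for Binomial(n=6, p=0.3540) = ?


C(6,0) = 1
p^0 = 1.000000
(1-p)^6 = 0.072677
P = 1 * 1.000000 * 0.072677 = 0.0727

P(X=0) = 0.0727


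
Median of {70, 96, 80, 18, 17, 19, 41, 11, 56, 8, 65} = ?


Sorted: 8, 11, 17, 18, 19, 41, 56, 65, 70, 80, 96
n = 11 (odd)
Middle value = 41

Median = 41


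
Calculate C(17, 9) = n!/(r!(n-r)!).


C(17,9) = 17!/(9! × 8!)
= 355687428096000/(362880 × 40320)
= 24310

C(17,9) = 24310


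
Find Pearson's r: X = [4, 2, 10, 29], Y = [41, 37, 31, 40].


Mean X = 11.2500, Mean Y = 37.2500
SD X = 10.662434, SD Y = 3.897114
Cov = 7.937500
r = 7.937500/(10.662434*3.897114) = 0.1910

r = 0.1910


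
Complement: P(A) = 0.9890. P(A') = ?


P(not A) = 1 - 0.9890 = 0.0110

P(not A) = 0.0110


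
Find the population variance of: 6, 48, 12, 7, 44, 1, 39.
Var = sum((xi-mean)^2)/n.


Mean = 22.4286
Squared deviations: 269.8980, 653.8980, 108.7551, 238.0408, 465.3265, 459.1837, 274.6122
Sum = 2469.7143
Variance = 2469.7143/7 = 352.8163

Variance = 352.8163


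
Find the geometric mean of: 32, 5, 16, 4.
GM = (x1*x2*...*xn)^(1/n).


Product = 32 × 5 × 16 × 4 = 10240
GM = 10240^(1/4) = 10.0595

GM = 10.0595


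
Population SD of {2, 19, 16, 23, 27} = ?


Mean = 17.4000
Variance = 73.0400
SD = sqrt(73.0400) = 8.5463

SD = 8.5463


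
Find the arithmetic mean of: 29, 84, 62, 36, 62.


Sum = 29 + 84 + 62 + 36 + 62 = 273
n = 5
Mean = 273/5 = 54.6000

Mean = 54.6000


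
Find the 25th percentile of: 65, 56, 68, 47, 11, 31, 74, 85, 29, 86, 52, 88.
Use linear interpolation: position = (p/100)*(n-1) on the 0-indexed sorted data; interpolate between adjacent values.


Sorted: 11, 29, 31, 47, 52, 56, 65, 68, 74, 85, 86, 88
n = 12
Index = 25/100 * 11 = 2.7500
Lower = data[2] = 31, Upper = data[3] = 47
P25 = 31 + 0.7500*(16) = 43.0000

P25 = 43.0000


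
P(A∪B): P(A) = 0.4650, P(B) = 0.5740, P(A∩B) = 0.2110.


P(A∪B) = 0.4650 + 0.5740 - 0.2110
= 1.0390 - 0.2110
= 0.8280

P(A∪B) = 0.8280


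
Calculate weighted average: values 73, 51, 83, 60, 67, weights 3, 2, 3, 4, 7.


Numerator = 73*3 + 51*2 + 83*3 + 60*4 + 67*7 = 1279
Denominator = 3 + 2 + 3 + 4 + 7 = 19
WM = 1279/19 = 67.3158

WM = 67.3158


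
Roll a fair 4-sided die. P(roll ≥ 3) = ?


Favorable outcomes (roll ≥ 3): 2
Total outcomes = 4
P = 2/4 = 0.5000

P = 0.5000


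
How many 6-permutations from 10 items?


P(10,6) = 10!/4!
= 3628800/24
= 151200

P(10,6) = 151200


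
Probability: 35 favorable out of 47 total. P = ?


P = 35/47 = 0.7447

P = 0.7447


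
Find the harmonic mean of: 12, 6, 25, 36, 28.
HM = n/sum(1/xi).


Sum of reciprocals = 1/12 + 1/6 + 1/25 + 1/36 + 1/28 = 0.353492
HM = 5/0.353492 = 14.1446

HM = 14.1446


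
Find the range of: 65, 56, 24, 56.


Max = 65, Min = 24
Range = 65 - 24 = 41

Range = 41


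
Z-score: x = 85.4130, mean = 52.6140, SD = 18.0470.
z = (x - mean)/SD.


z = (85.4130 - 52.6140)/18.0470
= 32.7990/18.0470
= 1.8174

z = 1.8174


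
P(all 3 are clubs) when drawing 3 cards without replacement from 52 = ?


P(all clubs) = (13/52) × (12/51) × (11/50)
= 0.0129

P = 0.0129


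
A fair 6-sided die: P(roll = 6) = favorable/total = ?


Favorable outcomes (roll = 6): 1
Total outcomes = 6
P = 1/6 = 0.1667

P = 0.1667


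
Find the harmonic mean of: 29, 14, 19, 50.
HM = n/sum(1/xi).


Sum of reciprocals = 1/29 + 1/14 + 1/19 + 1/50 = 0.178543
HM = 4/0.178543 = 22.4036

HM = 22.4036


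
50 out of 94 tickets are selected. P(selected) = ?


P = 50/94 = 0.5319

P = 0.5319


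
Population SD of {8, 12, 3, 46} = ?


Mean = 17.2500
Variance = 285.6875
SD = sqrt(285.6875) = 16.9023

SD = 16.9023


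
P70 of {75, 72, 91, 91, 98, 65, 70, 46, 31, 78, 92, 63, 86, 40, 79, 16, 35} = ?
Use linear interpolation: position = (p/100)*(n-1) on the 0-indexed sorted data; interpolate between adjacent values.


Sorted: 16, 31, 35, 40, 46, 63, 65, 70, 72, 75, 78, 79, 86, 91, 91, 92, 98
n = 17
Index = 70/100 * 16 = 11.2000
Lower = data[11] = 79, Upper = data[12] = 86
P70 = 79 + 0.2000*(7) = 80.4000

P70 = 80.4000


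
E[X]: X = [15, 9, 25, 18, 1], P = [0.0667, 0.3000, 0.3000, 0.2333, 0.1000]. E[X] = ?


E[X] = 15*0.0667 + 9*0.3000 + 25*0.3000 + 18*0.2333 + 1*0.1000
= 1.0005 + 2.7000 + 7.5000 + 4.1994 + 0.1000
= 15.4999

E[X] = 15.4999


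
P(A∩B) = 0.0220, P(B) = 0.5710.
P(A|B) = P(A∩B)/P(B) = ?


P(A|B) = 0.0220/0.5710 = 0.0385

P(A|B) = 0.0385


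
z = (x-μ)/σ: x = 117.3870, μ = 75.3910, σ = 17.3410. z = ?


z = (117.3870 - 75.3910)/17.3410
= 41.9960/17.3410
= 2.4218

z = 2.4218


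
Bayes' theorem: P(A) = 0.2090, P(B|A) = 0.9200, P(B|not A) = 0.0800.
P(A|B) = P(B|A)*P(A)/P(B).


P(B) = P(B|A)*P(A) + P(B|A')*P(A')
= 0.9200*0.2090 + 0.0800*0.7910
= 0.192280 + 0.063280 = 0.255560
P(A|B) = 0.192280/0.255560 = 0.7524

P(A|B) = 0.7524


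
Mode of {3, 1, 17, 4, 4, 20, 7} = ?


Frequencies: 1:1, 3:1, 4:2, 7:1, 17:1, 20:1
Max frequency = 2
Mode = 4

Mode = 4


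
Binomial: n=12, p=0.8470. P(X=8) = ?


C(12,8) = 495
p^8 = 0.264891
(1-p)^4 = 0.000548
P = 495 * 0.264891 * 0.000548 = 0.0719

P(X=8) = 0.0719


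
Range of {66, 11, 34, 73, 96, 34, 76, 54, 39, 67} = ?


Max = 96, Min = 11
Range = 96 - 11 = 85

Range = 85


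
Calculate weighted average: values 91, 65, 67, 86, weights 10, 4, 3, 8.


Numerator = 91*10 + 65*4 + 67*3 + 86*8 = 2059
Denominator = 10 + 4 + 3 + 8 = 25
WM = 2059/25 = 82.3600

WM = 82.3600


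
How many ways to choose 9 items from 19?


C(19,9) = 19!/(9! × 10!)
= 121645100408832000/(362880 × 3628800)
= 92378

C(19,9) = 92378


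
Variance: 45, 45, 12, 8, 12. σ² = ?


Mean = 24.4000
Squared deviations: 424.3600, 424.3600, 153.7600, 268.9600, 153.7600
Sum = 1425.2000
Variance = 1425.2000/5 = 285.0400

Variance = 285.0400


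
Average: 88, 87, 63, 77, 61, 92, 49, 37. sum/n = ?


Sum = 88 + 87 + 63 + 77 + 61 + 92 + 49 + 37 = 554
n = 8
Mean = 554/8 = 69.2500

Mean = 69.2500


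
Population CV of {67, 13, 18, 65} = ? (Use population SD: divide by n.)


Mean = 40.7500
SD = 25.3217
CV = (25.3217/40.7500)*100 = 62.1391%

CV = 62.1391%


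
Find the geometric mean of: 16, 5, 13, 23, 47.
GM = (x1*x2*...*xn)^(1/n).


Product = 16 × 5 × 13 × 23 × 47 = 1124240
GM = 1124240^(1/5) = 16.2245

GM = 16.2245


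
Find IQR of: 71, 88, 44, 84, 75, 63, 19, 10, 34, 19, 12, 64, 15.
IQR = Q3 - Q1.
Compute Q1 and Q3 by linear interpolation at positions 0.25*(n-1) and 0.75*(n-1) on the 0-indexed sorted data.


Sorted: 10, 12, 15, 19, 19, 34, 44, 63, 64, 71, 75, 84, 88
Q1 (25th %ile) = 19.0000
Q3 (75th %ile) = 71.0000
IQR = 71.0000 - 19.0000 = 52.0000

IQR = 52.0000


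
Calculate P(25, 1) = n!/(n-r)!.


P(25,1) = 25!/24!
= 15511210043330985984000000/620448401733239439360000
= 25

P(25,1) = 25


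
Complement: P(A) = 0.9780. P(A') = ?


P(not A) = 1 - 0.9780 = 0.0220

P(not A) = 0.0220


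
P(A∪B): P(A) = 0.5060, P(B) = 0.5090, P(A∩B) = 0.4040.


P(A∪B) = 0.5060 + 0.5090 - 0.4040
= 1.0150 - 0.4040
= 0.6110

P(A∪B) = 0.6110


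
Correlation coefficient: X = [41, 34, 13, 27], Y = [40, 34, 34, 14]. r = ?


Mean X = 28.7500, Mean Y = 30.5000
SD X = 10.353140, SD Y = 9.836158
Cov = 27.125000
r = 27.125000/(10.353140*9.836158) = 0.2664

r = 0.2664


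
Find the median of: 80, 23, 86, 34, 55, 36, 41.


Sorted: 23, 34, 36, 41, 55, 80, 86
n = 7 (odd)
Middle value = 41

Median = 41


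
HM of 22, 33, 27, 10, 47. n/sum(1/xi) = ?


Sum of reciprocals = 1/22 + 1/33 + 1/27 + 1/10 + 1/47 = 0.234071
HM = 5/0.234071 = 21.3610

HM = 21.3610


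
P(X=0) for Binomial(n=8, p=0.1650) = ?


C(8,0) = 1
p^0 = 1.000000
(1-p)^8 = 0.236315
P = 1 * 1.000000 * 0.236315 = 0.2363

P(X=0) = 0.2363


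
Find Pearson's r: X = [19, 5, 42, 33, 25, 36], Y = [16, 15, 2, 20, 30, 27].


Mean X = 26.6667, Mean Y = 18.3333
SD X = 12.202003, SD Y = 9.104334
Cov = -14.722222
r = -14.722222/(12.202003*9.104334) = -0.1325

r = -0.1325


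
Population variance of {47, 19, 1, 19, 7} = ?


Mean = 18.6000
Squared deviations: 806.5600, 0.1600, 309.7600, 0.1600, 134.5600
Sum = 1251.2000
Variance = 1251.2000/5 = 250.2400

Variance = 250.2400


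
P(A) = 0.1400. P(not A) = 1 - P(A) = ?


P(not A) = 1 - 0.1400 = 0.8600

P(not A) = 0.8600


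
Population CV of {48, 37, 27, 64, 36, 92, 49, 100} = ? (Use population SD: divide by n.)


Mean = 56.6250
SD = 25.0197
CV = (25.0197/56.6250)*100 = 44.1849%

CV = 44.1849%


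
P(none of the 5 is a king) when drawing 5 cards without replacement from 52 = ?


P(no kings) = (48/52) × (47/51) × (46/50) × (45/49) × (44/48)
= 0.6588

P = 0.6588


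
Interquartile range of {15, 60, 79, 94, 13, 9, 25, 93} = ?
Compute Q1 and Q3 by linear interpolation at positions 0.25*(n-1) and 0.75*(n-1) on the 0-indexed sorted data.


Sorted: 9, 13, 15, 25, 60, 79, 93, 94
Q1 (25th %ile) = 14.5000
Q3 (75th %ile) = 82.5000
IQR = 82.5000 - 14.5000 = 68.0000

IQR = 68.0000


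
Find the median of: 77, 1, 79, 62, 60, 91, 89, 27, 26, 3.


Sorted: 1, 3, 26, 27, 60, 62, 77, 79, 89, 91
n = 10 (even)
Middle values: 60 and 62
Median = (60+62)/2 = 61.0000

Median = 61.0000


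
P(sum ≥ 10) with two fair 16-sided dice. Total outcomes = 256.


Total outcomes = 16×16 = 256
Favorable (sum ≥ 10): 220
P = 220/256 = 0.8594

P = 0.8594


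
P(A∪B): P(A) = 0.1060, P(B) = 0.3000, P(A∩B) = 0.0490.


P(A∪B) = 0.1060 + 0.3000 - 0.0490
= 0.4060 - 0.0490
= 0.3570

P(A∪B) = 0.3570


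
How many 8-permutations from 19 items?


P(19,8) = 19!/11!
= 121645100408832000/39916800
= 3047466240

P(19,8) = 3047466240


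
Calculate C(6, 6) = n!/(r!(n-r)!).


C(6,6) = 6!/(6! × 0!)
= 720/(720 × 1)
= 1

C(6,6) = 1


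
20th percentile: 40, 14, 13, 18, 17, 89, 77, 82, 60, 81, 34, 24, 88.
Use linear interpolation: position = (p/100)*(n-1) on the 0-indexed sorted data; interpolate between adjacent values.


Sorted: 13, 14, 17, 18, 24, 34, 40, 60, 77, 81, 82, 88, 89
n = 13
Index = 20/100 * 12 = 2.4000
Lower = data[2] = 17, Upper = data[3] = 18
P20 = 17 + 0.4000*(1) = 17.4000

P20 = 17.4000


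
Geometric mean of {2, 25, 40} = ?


Product = 2 × 25 × 40 = 2000
GM = 2000^(1/3) = 12.5992

GM = 12.5992


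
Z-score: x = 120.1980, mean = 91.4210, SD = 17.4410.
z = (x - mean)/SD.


z = (120.1980 - 91.4210)/17.4410
= 28.7770/17.4410
= 1.6500

z = 1.6500


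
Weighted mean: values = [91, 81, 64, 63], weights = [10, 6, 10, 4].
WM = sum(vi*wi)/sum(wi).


Numerator = 91*10 + 81*6 + 64*10 + 63*4 = 2288
Denominator = 10 + 6 + 10 + 4 = 30
WM = 2288/30 = 76.2667

WM = 76.2667


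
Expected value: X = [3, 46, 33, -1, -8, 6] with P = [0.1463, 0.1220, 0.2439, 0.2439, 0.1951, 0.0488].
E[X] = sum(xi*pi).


E[X] = 3*0.1463 + 46*0.1220 + 33*0.2439 - 1*0.2439 - 8*0.1951 + 6*0.0488
= 0.4389 + 5.6120 + 8.0487 - 0.2439 - 1.5608 + 0.2928
= 12.5877

E[X] = 12.5877


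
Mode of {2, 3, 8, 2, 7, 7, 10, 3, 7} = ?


Frequencies: 2:2, 3:2, 7:3, 8:1, 10:1
Max frequency = 3
Mode = 7

Mode = 7


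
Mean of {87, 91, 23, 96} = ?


Sum = 87 + 91 + 23 + 96 = 297
n = 4
Mean = 297/4 = 74.2500

Mean = 74.2500


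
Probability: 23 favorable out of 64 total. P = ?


P = 23/64 = 0.3594

P = 0.3594


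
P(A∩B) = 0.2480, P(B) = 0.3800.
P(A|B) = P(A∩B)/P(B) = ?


P(A|B) = 0.2480/0.3800 = 0.6526

P(A|B) = 0.6526


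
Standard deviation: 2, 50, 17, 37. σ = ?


Mean = 26.5000
Variance = 338.2500
SD = sqrt(338.2500) = 18.3916

SD = 18.3916


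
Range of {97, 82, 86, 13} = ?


Max = 97, Min = 13
Range = 97 - 13 = 84

Range = 84


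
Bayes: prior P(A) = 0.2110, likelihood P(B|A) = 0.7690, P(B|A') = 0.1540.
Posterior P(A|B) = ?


P(B) = P(B|A)*P(A) + P(B|A')*P(A')
= 0.7690*0.2110 + 0.1540*0.7890
= 0.162259 + 0.121506 = 0.283765
P(A|B) = 0.162259/0.283765 = 0.5718

P(A|B) = 0.5718


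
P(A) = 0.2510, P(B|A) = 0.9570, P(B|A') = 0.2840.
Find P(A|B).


P(B) = P(B|A)*P(A) + P(B|A')*P(A')
= 0.9570*0.2510 + 0.2840*0.7490
= 0.240207 + 0.212716 = 0.452923
P(A|B) = 0.240207/0.452923 = 0.5303

P(A|B) = 0.5303


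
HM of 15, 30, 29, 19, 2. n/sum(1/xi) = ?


Sum of reciprocals = 1/15 + 1/30 + 1/29 + 1/19 + 1/2 = 0.687114
HM = 5/0.687114 = 7.2768

HM = 7.2768


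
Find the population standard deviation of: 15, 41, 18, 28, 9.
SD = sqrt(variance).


Mean = 22.2000
Variance = 126.1600
SD = sqrt(126.1600) = 11.2321

SD = 11.2321


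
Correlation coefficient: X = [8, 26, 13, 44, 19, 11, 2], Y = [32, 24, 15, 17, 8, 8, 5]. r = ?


Mean X = 17.5714, Mean Y = 15.5714
SD X = 12.926795, SD Y = 9.021516
Cov = 22.530612
r = 22.530612/(12.926795*9.021516) = 0.1932

r = 0.1932


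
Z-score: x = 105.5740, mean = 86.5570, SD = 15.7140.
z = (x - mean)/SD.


z = (105.5740 - 86.5570)/15.7140
= 19.0170/15.7140
= 1.2102

z = 1.2102


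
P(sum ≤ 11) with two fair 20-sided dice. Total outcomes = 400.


Total outcomes = 20×20 = 400
Favorable (sum ≤ 11): 55
P = 55/400 = 0.1375

P = 0.1375


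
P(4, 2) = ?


P(4,2) = 4!/2!
= 24/2
= 12

P(4,2) = 12


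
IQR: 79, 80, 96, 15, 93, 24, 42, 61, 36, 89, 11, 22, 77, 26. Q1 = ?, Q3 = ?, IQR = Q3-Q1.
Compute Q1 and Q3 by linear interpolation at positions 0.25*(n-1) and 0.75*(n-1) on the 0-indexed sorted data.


Sorted: 11, 15, 22, 24, 26, 36, 42, 61, 77, 79, 80, 89, 93, 96
Q1 (25th %ile) = 24.5000
Q3 (75th %ile) = 79.7500
IQR = 79.7500 - 24.5000 = 55.2500

IQR = 55.2500


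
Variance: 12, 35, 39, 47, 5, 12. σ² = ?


Mean = 25.0000
Squared deviations: 169.0000, 100.0000, 196.0000, 484.0000, 400.0000, 169.0000
Sum = 1518.0000
Variance = 1518.0000/6 = 253.0000

Variance = 253.0000


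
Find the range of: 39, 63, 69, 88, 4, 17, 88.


Max = 88, Min = 4
Range = 88 - 4 = 84

Range = 84


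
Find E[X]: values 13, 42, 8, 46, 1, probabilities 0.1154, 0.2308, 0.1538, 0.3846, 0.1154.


E[X] = 13*0.1154 + 42*0.2308 + 8*0.1538 + 46*0.3846 + 1*0.1154
= 1.5002 + 9.6936 + 1.2304 + 17.6916 + 0.1154
= 30.2312

E[X] = 30.2312


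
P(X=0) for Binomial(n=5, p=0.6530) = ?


C(5,0) = 1
p^0 = 1.000000
(1-p)^5 = 0.005031
P = 1 * 1.000000 * 0.005031 = 0.0050

P(X=0) = 0.0050


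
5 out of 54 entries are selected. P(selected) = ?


P = 5/54 = 0.0926

P = 0.0926


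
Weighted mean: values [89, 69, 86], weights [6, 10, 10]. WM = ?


Numerator = 89*6 + 69*10 + 86*10 = 2084
Denominator = 6 + 10 + 10 = 26
WM = 2084/26 = 80.1538

WM = 80.1538


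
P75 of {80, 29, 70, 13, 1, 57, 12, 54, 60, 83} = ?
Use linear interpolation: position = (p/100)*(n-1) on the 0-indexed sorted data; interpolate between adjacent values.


Sorted: 1, 12, 13, 29, 54, 57, 60, 70, 80, 83
n = 10
Index = 75/100 * 9 = 6.7500
Lower = data[6] = 60, Upper = data[7] = 70
P75 = 60 + 0.7500*(10) = 67.5000

P75 = 67.5000


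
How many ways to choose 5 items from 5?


C(5,5) = 5!/(5! × 0!)
= 120/(120 × 1)
= 1

C(5,5) = 1


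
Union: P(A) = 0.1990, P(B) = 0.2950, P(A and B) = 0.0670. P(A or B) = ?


P(A∪B) = 0.1990 + 0.2950 - 0.0670
= 0.4940 - 0.0670
= 0.4270

P(A∪B) = 0.4270


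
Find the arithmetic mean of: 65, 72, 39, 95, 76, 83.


Sum = 65 + 72 + 39 + 95 + 76 + 83 = 430
n = 6
Mean = 430/6 = 71.6667

Mean = 71.6667


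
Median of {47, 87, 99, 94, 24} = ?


Sorted: 24, 47, 87, 94, 99
n = 5 (odd)
Middle value = 87

Median = 87


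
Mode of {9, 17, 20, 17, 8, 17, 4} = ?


Frequencies: 4:1, 8:1, 9:1, 17:3, 20:1
Max frequency = 3
Mode = 17

Mode = 17


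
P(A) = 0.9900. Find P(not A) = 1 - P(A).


P(not A) = 1 - 0.9900 = 0.0100

P(not A) = 0.0100


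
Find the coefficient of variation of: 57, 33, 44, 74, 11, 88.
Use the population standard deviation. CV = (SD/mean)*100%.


Mean = 51.1667
SD = 25.5174
CV = (25.5174/51.1667)*100 = 49.8712%

CV = 49.8712%


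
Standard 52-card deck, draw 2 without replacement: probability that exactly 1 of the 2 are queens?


Hypergeometric: P(X=1) = C(4,1)·C(48,1) / C(52,2)
= 4 × 48 / 1326
= 192/1326 = 0.1448

P = 0.1448


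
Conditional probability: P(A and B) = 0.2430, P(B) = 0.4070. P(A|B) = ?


P(A|B) = 0.2430/0.4070 = 0.5971

P(A|B) = 0.5971


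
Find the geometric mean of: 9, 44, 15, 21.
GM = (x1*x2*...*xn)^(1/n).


Product = 9 × 44 × 15 × 21 = 124740
GM = 124740^(1/4) = 18.7932

GM = 18.7932


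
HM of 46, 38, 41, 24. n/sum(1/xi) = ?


Sum of reciprocals = 1/46 + 1/38 + 1/41 + 1/24 = 0.114112
HM = 4/0.114112 = 35.0533

HM = 35.0533


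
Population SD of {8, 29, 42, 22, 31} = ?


Mean = 26.4000
Variance = 125.8400
SD = sqrt(125.8400) = 11.2178

SD = 11.2178


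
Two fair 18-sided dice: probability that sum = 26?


Total outcomes = 18×18 = 324
Favorable (sum = 26): 11
P = 11/324 = 0.0340

P = 0.0340


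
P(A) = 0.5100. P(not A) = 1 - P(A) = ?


P(not A) = 1 - 0.5100 = 0.4900

P(not A) = 0.4900


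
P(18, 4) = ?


P(18,4) = 18!/14!
= 6402373705728000/87178291200
= 73440

P(18,4) = 73440


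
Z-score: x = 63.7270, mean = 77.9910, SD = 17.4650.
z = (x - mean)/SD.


z = (63.7270 - 77.9910)/17.4650
= -14.2640/17.4650
= -0.8167

z = -0.8167


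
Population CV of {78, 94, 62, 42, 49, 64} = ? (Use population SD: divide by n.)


Mean = 64.8333
SD = 17.3437
CV = (17.3437/64.8333)*100 = 26.7513%

CV = 26.7513%


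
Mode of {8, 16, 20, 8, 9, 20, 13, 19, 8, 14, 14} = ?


Frequencies: 8:3, 9:1, 13:1, 14:2, 16:1, 19:1, 20:2
Max frequency = 3
Mode = 8

Mode = 8


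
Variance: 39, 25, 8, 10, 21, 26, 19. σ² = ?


Mean = 21.1429
Squared deviations: 318.8776, 14.8776, 172.7347, 124.1633, 0.0204, 23.5918, 4.5918
Sum = 658.8571
Variance = 658.8571/7 = 94.1224

Variance = 94.1224


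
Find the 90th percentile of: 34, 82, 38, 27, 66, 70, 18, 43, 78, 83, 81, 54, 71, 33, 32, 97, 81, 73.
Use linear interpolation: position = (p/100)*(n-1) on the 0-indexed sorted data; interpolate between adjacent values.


Sorted: 18, 27, 32, 33, 34, 38, 43, 54, 66, 70, 71, 73, 78, 81, 81, 82, 83, 97
n = 18
Index = 90/100 * 17 = 15.3000
Lower = data[15] = 82, Upper = data[16] = 83
P90 = 82 + 0.3000*(1) = 82.3000

P90 = 82.3000


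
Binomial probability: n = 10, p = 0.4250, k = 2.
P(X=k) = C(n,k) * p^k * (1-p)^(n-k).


C(10,2) = 45
p^2 = 0.180625
(1-p)^8 = 0.011949
P = 45 * 0.180625 * 0.011949 = 0.0971

P(X=2) = 0.0971


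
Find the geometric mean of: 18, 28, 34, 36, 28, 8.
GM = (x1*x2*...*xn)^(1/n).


Product = 18 × 28 × 34 × 36 × 28 × 8 = 138184704
GM = 138184704^(1/6) = 22.7375

GM = 22.7375


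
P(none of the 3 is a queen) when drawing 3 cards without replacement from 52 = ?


P(no queens) = (48/52) × (47/51) × (46/50)
= 0.7826

P = 0.7826


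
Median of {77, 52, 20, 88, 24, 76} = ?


Sorted: 20, 24, 52, 76, 77, 88
n = 6 (even)
Middle values: 52 and 76
Median = (52+76)/2 = 64.0000

Median = 64.0000


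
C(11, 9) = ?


C(11,9) = 11!/(9! × 2!)
= 39916800/(362880 × 2)
= 55

C(11,9) = 55


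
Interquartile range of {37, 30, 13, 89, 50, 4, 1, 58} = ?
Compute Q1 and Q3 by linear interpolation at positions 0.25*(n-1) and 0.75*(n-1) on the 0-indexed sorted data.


Sorted: 1, 4, 13, 30, 37, 50, 58, 89
Q1 (25th %ile) = 10.7500
Q3 (75th %ile) = 52.0000
IQR = 52.0000 - 10.7500 = 41.2500

IQR = 41.2500


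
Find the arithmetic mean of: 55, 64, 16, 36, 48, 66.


Sum = 55 + 64 + 16 + 36 + 48 + 66 = 285
n = 6
Mean = 285/6 = 47.5000

Mean = 47.5000


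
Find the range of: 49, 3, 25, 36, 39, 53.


Max = 53, Min = 3
Range = 53 - 3 = 50

Range = 50


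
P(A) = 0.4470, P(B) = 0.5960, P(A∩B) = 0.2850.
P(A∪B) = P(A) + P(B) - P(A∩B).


P(A∪B) = 0.4470 + 0.5960 - 0.2850
= 1.0430 - 0.2850
= 0.7580

P(A∪B) = 0.7580


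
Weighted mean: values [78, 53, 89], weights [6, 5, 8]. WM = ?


Numerator = 78*6 + 53*5 + 89*8 = 1445
Denominator = 6 + 5 + 8 = 19
WM = 1445/19 = 76.0526

WM = 76.0526


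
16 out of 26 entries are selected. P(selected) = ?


P = 16/26 = 0.6154

P = 0.6154


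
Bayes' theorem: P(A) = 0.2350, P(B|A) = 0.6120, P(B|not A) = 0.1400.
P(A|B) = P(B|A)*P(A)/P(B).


P(B) = P(B|A)*P(A) + P(B|A')*P(A')
= 0.6120*0.2350 + 0.1400*0.7650
= 0.143820 + 0.107100 = 0.250920
P(A|B) = 0.143820/0.250920 = 0.5732

P(A|B) = 0.5732


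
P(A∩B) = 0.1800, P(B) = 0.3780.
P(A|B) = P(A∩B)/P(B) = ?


P(A|B) = 0.1800/0.3780 = 0.4762

P(A|B) = 0.4762


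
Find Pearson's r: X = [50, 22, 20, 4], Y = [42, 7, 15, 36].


Mean X = 24.0000, Mean Y = 25.0000
SD X = 16.552945, SD Y = 14.439529
Cov = 74.500000
r = 74.500000/(16.552945*14.439529) = 0.3117

r = 0.3117


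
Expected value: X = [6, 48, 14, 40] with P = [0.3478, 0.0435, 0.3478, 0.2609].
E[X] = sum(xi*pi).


E[X] = 6*0.3478 + 48*0.0435 + 14*0.3478 + 40*0.2609
= 2.0868 + 2.0880 + 4.8692 + 10.4360
= 19.4800

E[X] = 19.4800


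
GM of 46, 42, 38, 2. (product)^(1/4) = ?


Product = 46 × 42 × 38 × 2 = 146832
GM = 146832^(1/4) = 19.5752

GM = 19.5752


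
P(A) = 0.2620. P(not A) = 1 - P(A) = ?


P(not A) = 1 - 0.2620 = 0.7380

P(not A) = 0.7380


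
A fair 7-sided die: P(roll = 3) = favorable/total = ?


Favorable outcomes (roll = 3): 1
Total outcomes = 7
P = 1/7 = 0.1429

P = 0.1429


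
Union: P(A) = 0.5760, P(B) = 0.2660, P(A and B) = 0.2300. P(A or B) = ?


P(A∪B) = 0.5760 + 0.2660 - 0.2300
= 0.8420 - 0.2300
= 0.6120

P(A∪B) = 0.6120


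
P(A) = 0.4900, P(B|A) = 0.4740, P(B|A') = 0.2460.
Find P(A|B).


P(B) = P(B|A)*P(A) + P(B|A')*P(A')
= 0.4740*0.4900 + 0.2460*0.5100
= 0.232260 + 0.125460 = 0.357720
P(A|B) = 0.232260/0.357720 = 0.6493

P(A|B) = 0.6493


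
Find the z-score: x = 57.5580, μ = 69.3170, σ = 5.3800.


z = (57.5580 - 69.3170)/5.3800
= -11.7590/5.3800
= -2.1857

z = -2.1857


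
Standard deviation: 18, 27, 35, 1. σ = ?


Mean = 20.2500
Variance = 159.6875
SD = sqrt(159.6875) = 12.6368

SD = 12.6368


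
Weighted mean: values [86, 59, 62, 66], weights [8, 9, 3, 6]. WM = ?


Numerator = 86*8 + 59*9 + 62*3 + 66*6 = 1801
Denominator = 8 + 9 + 3 + 6 = 26
WM = 1801/26 = 69.2692

WM = 69.2692


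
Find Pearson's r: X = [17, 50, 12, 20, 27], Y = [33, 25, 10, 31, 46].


Mean X = 25.2000, Mean Y = 29.0000
SD X = 13.317657, SD Y = 11.713240
Cov = 27.800000
r = 27.800000/(13.317657*11.713240) = 0.1782

r = 0.1782


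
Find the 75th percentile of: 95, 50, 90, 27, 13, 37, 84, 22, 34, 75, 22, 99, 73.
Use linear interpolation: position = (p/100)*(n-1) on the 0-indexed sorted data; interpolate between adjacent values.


Sorted: 13, 22, 22, 27, 34, 37, 50, 73, 75, 84, 90, 95, 99
n = 13
Index = 75/100 * 12 = 9.0000
Lower = data[9] = 84, Upper = data[10] = 90
P75 = 84 + 0*(6) = 84.0000

P75 = 84.0000


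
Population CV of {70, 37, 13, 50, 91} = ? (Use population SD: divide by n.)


Mean = 52.2000
SD = 26.8134
CV = (26.8134/52.2000)*100 = 51.3667%

CV = 51.3667%


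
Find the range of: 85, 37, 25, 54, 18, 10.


Max = 85, Min = 10
Range = 85 - 10 = 75

Range = 75


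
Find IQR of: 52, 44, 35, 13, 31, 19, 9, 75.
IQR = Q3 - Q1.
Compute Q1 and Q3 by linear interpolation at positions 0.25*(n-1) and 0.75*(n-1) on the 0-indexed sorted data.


Sorted: 9, 13, 19, 31, 35, 44, 52, 75
Q1 (25th %ile) = 17.5000
Q3 (75th %ile) = 46.0000
IQR = 46.0000 - 17.5000 = 28.5000

IQR = 28.5000


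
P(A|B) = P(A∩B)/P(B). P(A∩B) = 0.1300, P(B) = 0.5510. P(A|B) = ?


P(A|B) = 0.1300/0.5510 = 0.2359

P(A|B) = 0.2359


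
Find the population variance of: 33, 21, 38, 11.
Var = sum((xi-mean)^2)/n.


Mean = 25.7500
Squared deviations: 52.5625, 22.5625, 150.0625, 217.5625
Sum = 442.7500
Variance = 442.7500/4 = 110.6875

Variance = 110.6875


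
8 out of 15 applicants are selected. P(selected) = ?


P = 8/15 = 0.5333

P = 0.5333


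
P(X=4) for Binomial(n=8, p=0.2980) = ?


C(8,4) = 70
p^4 = 0.007886
(1-p)^4 = 0.242856
P = 70 * 0.007886 * 0.242856 = 0.1341

P(X=4) = 0.1341


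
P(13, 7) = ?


P(13,7) = 13!/6!
= 6227020800/720
= 8648640

P(13,7) = 8648640


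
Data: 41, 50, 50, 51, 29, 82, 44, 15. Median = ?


Sorted: 15, 29, 41, 44, 50, 50, 51, 82
n = 8 (even)
Middle values: 44 and 50
Median = (44+50)/2 = 47.0000

Median = 47.0000


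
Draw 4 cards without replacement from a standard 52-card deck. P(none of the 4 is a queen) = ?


P(no queens) = (48/52) × (47/51) × (46/50) × (45/49)
= 0.7187

P = 0.7187


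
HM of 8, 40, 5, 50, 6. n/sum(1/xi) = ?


Sum of reciprocals = 1/8 + 1/40 + 1/5 + 1/50 + 1/6 = 0.536667
HM = 5/0.536667 = 9.3168

HM = 9.3168
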